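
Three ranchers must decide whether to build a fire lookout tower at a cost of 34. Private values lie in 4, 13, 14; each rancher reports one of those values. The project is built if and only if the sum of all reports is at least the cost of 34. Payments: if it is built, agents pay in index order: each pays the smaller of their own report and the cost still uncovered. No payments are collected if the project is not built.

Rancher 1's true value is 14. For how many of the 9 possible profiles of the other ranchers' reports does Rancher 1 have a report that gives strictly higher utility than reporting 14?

4

Others report (13, 13): truth gives 0; report 13 gives 1 > 0. Violating.
Others report (13, 14): truth gives 0; report 13 gives 1 > 0. Violating.
Others report (14, 13): truth gives 0; report 13 gives 1 > 0. Violating.
Others report (14, 14): truth gives 0; report 13 gives 1 > 0. Violating.
Others report (4, 4): truth gives 0; no alternative beats it.
Others report (4, 13): truth gives 0; no alternative beats it.
(Checking all 9 profiles: 4 have a profitable deviation, 5 do not.)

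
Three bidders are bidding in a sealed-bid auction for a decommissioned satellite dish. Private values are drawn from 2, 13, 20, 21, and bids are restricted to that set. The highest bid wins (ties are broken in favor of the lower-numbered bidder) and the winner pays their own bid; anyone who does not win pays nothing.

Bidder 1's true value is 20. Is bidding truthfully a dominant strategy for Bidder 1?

No

Consider the case where Bidder 2 bids 2 and Bidder 3 bids 2.
Truthful bid 20: wins, pays 20, utility 20 - 20 = 0.
Bid 2 instead: wins, pays 2, utility 20 - 2 = 18.
Since 18 > 0, bidding 2 is strictly better here, so truthful bidding is not dominant.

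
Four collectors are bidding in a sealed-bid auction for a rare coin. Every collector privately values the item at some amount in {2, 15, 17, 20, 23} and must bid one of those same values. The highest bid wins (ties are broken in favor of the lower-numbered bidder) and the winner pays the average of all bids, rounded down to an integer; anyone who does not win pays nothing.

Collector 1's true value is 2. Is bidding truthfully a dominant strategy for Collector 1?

Check each profile of the others' bids and compare truth against every alternative bid.
Others bid (15, 15, 15): truth gives 0, best alternative gives -13.
Others bid (2, 15, 15): truth gives 0, best alternative gives -9.
Others bid (15, 2, 15): truth gives 0, best alternative gives -9.
Others bid (15, 15, 2): truth gives 0, best alternative gives -9.
Others bid (2, 2, 15): truth gives 0, best alternative gives -6.
Others bid (2, 15, 2): truth gives 0, best alternative gives -6.
(Remaining 119 profiles checked similarly; truth is weakly best in each.)
In every case the truthful bid is at least as good as any alternative, so it is a dominant strategy.

Yes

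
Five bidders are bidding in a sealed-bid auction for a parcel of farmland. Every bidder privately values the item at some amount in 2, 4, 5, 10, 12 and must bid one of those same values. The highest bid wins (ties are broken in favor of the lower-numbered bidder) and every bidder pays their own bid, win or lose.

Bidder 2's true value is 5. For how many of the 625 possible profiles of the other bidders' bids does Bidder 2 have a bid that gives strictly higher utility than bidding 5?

Others bid (2, 2, 2, 2): truth gives 0; bid 4 gives 1 > 0. Violating.
Others bid (2, 2, 2, 4): truth gives 0; bid 4 gives 1 > 0. Violating.
Others bid (2, 2, 2, 10): truth gives -5; bid 2 gives -2 > -5. Violating.
Others bid (2, 2, 2, 12): truth gives -5; bid 2 gives -2 > -5. Violating.
Others bid (2, 2, 2, 5): truth gives 0; no alternative beats it.
Others bid (2, 2, 4, 5): truth gives 0; no alternative beats it.
(Checking all 625 profiles: 579 have a profitable deviation, 46 do not.)

579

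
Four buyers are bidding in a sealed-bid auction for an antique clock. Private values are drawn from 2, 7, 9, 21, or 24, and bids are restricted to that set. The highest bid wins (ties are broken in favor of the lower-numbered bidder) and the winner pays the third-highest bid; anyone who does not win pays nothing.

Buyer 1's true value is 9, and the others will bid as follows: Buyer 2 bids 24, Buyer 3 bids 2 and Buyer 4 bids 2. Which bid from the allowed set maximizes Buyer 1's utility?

Bid 2: loses, pays 0, utility 0.
Bid 7: loses, pays 0, utility 0.
Bid 9: loses, pays 0, utility 0.
Bid 21: loses, pays 0, utility 0.
Bid 24: wins, pays 2, utility 9 - 2 = 7.
The best choice is 24 with utility 7.

24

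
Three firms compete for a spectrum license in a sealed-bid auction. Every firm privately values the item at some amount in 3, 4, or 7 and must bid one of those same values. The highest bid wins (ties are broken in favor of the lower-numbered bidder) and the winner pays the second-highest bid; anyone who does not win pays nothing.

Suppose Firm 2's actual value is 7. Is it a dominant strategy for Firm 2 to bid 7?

Yes

Check each profile of the others' bids and compare truth against every alternative bid.
Others bid (4, 3): truth gives 3, best alternative gives 0.
Others bid (4, 4): truth gives 3, best alternative gives 0.
Others bid (3, 3): truth gives 4, best alternative gives 4.
Others bid (3, 4): truth gives 3, best alternative gives 3.
Others bid (3, 7): truth gives 0, best alternative gives 0.
Others bid (4, 7): truth gives 0, best alternative gives 0.
(Remaining 3 profiles checked similarly; truth is weakly best in each.)
In every case the truthful bid is at least as good as any alternative, so it is a dominant strategy.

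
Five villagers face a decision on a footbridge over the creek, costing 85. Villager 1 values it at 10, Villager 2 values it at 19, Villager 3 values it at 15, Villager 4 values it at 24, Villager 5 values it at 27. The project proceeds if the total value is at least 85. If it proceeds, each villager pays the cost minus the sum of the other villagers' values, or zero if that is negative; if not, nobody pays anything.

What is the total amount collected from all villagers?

Total value 95 ≥ cost 85, so it is built.
Villager 1: others sum to 85; max(0, 85 - 85) = 0.
Villager 2: others sum to 76; max(0, 85 - 76) = 9.
Villager 3: others sum to 80; max(0, 85 - 80) = 5.
Villager 4: others sum to 71; max(0, 85 - 71) = 14.
Villager 5: others sum to 68; max(0, 85 - 68) = 17.
Total collected = 0 + 9 + 5 + 14 + 17 = 45.

45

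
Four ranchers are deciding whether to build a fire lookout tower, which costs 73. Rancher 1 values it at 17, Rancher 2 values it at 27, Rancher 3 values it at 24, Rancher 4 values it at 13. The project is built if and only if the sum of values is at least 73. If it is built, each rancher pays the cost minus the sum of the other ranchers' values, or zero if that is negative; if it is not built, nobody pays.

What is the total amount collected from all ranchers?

49

Total value 81 ≥ cost 73, so it is built.
Rancher 1: others sum to 64; max(0, 73 - 64) = 9.
Rancher 2: others sum to 54; max(0, 73 - 54) = 19.
Rancher 3: others sum to 57; max(0, 73 - 57) = 16.
Rancher 4: others sum to 68; max(0, 73 - 68) = 5.
Total collected = 9 + 19 + 16 + 5 = 49.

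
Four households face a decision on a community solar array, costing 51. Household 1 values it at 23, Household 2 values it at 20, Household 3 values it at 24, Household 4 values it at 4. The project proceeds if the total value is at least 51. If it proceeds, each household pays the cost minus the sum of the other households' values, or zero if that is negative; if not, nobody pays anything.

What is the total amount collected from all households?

Total value 71 ≥ cost 51, so it is built.
Household 1: others sum to 48; max(0, 51 - 48) = 3.
Household 2: others sum to 51; max(0, 51 - 51) = 0.
Household 3: others sum to 47; max(0, 51 - 47) = 4.
Household 4: others sum to 67; max(0, 51 - 67) = 0.
Total collected = 3 + 0 + 4 + 0 = 7.

7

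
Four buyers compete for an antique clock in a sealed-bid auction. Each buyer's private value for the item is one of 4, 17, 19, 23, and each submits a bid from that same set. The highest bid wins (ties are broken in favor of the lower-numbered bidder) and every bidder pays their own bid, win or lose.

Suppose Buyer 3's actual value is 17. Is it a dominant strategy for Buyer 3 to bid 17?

No

Consider the case where Buyer 1 bids 4, Buyer 2 bids 4 and Buyer 4 bids 19.
Truthful bid 17: loses but pays 17, utility -17.
Bid 4 instead: loses but pays 4, utility -4.
Since -4 > -17, bidding 4 is strictly better here, so truthful bidding is not dominant.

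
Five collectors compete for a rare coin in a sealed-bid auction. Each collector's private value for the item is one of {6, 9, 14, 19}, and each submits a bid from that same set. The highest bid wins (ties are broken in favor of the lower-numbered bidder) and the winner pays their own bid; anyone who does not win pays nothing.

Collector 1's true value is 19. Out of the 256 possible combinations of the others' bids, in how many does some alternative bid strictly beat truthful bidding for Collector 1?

Others bid (6, 6, 6, 6): truth gives 0; bid 6 gives 13 > 0. Violating.
Others bid (6, 6, 6, 9): truth gives 0; bid 9 gives 10 > 0. Violating.
Others bid (6, 6, 6, 14): truth gives 0; bid 14 gives 5 > 0. Violating.
Others bid (6, 6, 9, 6): truth gives 0; bid 9 gives 10 > 0. Violating.
Others bid (6, 6, 6, 19): truth gives 0; no alternative beats it.
Others bid (6, 6, 9, 19): truth gives 0; no alternative beats it.
(Checking all 256 profiles: 81 have a profitable deviation, 175 do not.)

81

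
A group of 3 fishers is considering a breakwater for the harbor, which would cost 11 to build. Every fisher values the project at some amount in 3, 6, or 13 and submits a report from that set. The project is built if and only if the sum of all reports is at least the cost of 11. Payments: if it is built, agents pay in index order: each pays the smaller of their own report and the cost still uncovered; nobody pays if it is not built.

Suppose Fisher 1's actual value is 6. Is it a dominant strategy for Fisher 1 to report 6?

No

Consider the case where Fisher 2 reports 3 and Fisher 3 reports 6.
Truthful report 6: project built, pays 6, utility 6 - 6 = 0.
Report 3 instead: project built, pays 3, utility 6 - 3 = 3.
Since 3 > 0, reporting 3 is strictly better here, so truthful reporting is not dominant.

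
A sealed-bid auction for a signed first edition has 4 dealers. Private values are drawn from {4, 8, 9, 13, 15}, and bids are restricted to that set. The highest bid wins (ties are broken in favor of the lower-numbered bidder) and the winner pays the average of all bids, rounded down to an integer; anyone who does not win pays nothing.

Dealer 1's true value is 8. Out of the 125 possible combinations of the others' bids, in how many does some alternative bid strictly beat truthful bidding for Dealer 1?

13

Others bid (4, 4, 4): truth gives 3; bid 4 gives 4 > 3. Violating.
Others bid (4, 4, 9): truth gives 0; bid 9 gives 2 > 0. Violating.
Others bid (4, 8, 9): truth gives 0; bid 9 gives 1 > 0. Violating.
Others bid (4, 9, 4): truth gives 0; bid 9 gives 2 > 0. Violating.
Others bid (4, 4, 8): truth gives 2; no alternative beats it.
Others bid (4, 4, 13): truth gives 0; no alternative beats it.
(Checking all 125 profiles: 13 have a profitable deviation, 112 do not.)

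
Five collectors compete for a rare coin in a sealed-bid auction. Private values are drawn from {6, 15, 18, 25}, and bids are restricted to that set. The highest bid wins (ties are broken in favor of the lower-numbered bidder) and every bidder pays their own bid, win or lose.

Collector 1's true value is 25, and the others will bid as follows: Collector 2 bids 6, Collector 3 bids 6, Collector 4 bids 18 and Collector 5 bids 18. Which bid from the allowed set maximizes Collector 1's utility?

18

Bid 6: loses but pays 6, utility -6.
Bid 15: loses but pays 15, utility -15.
Bid 18: wins, pays 18, utility 25 - 18 = 7.
Bid 25: wins, pays 25, utility 25 - 25 = 0.
The best choice is 18 with utility 7.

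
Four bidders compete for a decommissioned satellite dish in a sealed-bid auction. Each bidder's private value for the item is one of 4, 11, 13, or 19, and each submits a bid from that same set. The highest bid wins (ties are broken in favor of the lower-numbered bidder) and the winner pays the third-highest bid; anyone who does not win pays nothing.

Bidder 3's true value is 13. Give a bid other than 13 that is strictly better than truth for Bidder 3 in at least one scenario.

Suppose Bidder 1 bids 4, Bidder 2 bids 4 and Bidder 4 bids 19.
Bid 13: loses, pays 0, utility 0.
Bid 19: wins, pays 4, utility 13 - 4 = 9.
So bidding 19 beats truth here (9 > 0).

19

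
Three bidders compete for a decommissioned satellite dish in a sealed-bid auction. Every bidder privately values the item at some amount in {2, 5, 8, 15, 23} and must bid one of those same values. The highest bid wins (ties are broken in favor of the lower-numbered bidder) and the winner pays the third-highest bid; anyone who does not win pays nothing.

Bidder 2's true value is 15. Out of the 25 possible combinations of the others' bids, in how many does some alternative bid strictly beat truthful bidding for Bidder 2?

Others bid (2, 23): truth gives 0; bid 23 gives 13 > 0. Violating.
Others bid (5, 23): truth gives 0; bid 23 gives 10 > 0. Violating.
Others bid (8, 23): truth gives 0; bid 23 gives 7 > 0. Violating.
Others bid (15, 2): truth gives 0; bid 23 gives 13 > 0. Violating.
Others bid (2, 2): truth gives 13; no alternative beats it.
Others bid (2, 5): truth gives 13; no alternative beats it.
(Checking all 25 profiles: 6 have a profitable deviation, 19 do not.)

6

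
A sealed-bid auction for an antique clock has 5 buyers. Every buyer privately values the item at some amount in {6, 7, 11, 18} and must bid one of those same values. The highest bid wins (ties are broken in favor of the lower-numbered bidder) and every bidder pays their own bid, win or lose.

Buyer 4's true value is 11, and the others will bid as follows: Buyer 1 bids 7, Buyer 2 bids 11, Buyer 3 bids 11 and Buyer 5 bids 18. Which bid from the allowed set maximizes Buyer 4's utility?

Bid 6: loses but pays 6, utility -6.
Bid 7: loses but pays 7, utility -7.
Bid 11: loses but pays 11, utility -11.
Bid 18: wins, pays 18, utility 11 - 18 = -7.
The best choice is 6 with utility -6.

6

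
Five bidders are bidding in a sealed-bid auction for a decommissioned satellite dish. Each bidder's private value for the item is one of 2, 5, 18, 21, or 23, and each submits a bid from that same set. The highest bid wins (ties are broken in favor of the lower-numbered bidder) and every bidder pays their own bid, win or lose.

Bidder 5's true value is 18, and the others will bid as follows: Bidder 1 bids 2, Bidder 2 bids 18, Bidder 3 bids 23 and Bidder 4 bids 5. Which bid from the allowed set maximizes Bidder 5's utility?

2

Bid 2: loses but pays 2, utility -2.
Bid 5: loses but pays 5, utility -5.
Bid 18: loses but pays 18, utility -18.
Bid 21: loses but pays 21, utility -21.
Bid 23: loses but pays 23, utility -23.
The best choice is 2 with utility -2.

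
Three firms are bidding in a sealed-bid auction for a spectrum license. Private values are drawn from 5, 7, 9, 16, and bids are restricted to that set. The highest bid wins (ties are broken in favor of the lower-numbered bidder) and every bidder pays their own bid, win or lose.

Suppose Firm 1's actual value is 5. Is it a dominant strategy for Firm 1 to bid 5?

Consider the case where Firm 2 bids 5 and Firm 3 bids 7.
Truthful bid 5: loses but pays 5, utility -5.
Bid 7 instead: wins, pays 7, utility 5 - 7 = -2.
Since -2 > -5, bidding 7 is strictly better here, so truthful bidding is not dominant.

No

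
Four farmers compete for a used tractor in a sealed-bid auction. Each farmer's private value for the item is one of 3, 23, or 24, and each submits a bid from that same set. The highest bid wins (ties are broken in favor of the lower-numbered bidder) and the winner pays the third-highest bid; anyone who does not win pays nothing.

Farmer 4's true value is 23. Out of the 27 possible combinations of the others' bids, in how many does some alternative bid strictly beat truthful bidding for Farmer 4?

3

Others bid (3, 3, 23): truth gives 0; bid 24 gives 20 > 0. Violating.
Others bid (3, 23, 3): truth gives 0; bid 24 gives 20 > 0. Violating.
Others bid (23, 3, 3): truth gives 0; bid 24 gives 20 > 0. Violating.
Others bid (3, 3, 3): truth gives 20; no alternative beats it.
Others bid (3, 3, 24): truth gives 0; no alternative beats it.
(Checking all 27 profiles: 3 have a profitable deviation, 24 do not.)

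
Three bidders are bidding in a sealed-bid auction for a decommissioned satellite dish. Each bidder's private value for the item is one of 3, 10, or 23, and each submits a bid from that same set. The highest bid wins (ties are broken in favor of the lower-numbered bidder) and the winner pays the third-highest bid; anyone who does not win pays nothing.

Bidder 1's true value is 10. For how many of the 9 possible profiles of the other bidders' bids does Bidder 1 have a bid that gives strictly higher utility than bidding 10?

2

Others bid (3, 23): truth gives 0; bid 23 gives 7 > 0. Violating.
Others bid (23, 3): truth gives 0; bid 23 gives 7 > 0. Violating.
Others bid (3, 3): truth gives 7; no alternative beats it.
Others bid (3, 10): truth gives 7; no alternative beats it.
(Checking all 9 profiles: 2 have a profitable deviation, 7 do not.)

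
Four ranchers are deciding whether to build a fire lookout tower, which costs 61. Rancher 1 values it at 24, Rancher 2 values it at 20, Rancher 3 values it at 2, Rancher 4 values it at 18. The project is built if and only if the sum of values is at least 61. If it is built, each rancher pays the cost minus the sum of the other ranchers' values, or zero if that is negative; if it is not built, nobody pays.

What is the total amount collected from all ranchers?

53

Total value 64 ≥ cost 61, so it is built.
Rancher 1: others sum to 40; max(0, 61 - 40) = 21.
Rancher 2: others sum to 44; max(0, 61 - 44) = 17.
Rancher 3: others sum to 62; max(0, 61 - 62) = 0.
Rancher 4: others sum to 46; max(0, 61 - 46) = 15.
Total collected = 21 + 17 + 0 + 15 = 53.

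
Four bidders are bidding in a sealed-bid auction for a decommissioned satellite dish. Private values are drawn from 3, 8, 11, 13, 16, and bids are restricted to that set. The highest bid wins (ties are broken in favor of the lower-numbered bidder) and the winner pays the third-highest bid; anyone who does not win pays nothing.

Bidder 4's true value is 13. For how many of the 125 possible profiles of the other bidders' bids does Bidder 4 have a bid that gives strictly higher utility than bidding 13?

27

Others bid (3, 3, 13): truth gives 0; bid 16 gives 10 > 0. Violating.
Others bid (3, 8, 13): truth gives 0; bid 16 gives 5 > 0. Violating.
Others bid (3, 11, 13): truth gives 0; bid 16 gives 2 > 0. Violating.
Others bid (3, 13, 3): truth gives 0; bid 16 gives 10 > 0. Violating.
Others bid (3, 3, 3): truth gives 10; no alternative beats it.
Others bid (3, 3, 8): truth gives 10; no alternative beats it.
(Checking all 125 profiles: 27 have a profitable deviation, 98 do not.)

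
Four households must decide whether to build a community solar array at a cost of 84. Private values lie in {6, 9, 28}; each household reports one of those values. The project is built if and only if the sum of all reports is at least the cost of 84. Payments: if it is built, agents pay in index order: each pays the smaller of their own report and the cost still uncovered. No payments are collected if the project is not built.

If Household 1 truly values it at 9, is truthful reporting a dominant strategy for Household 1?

No

Consider the case where Household 2 reports 28, Household 3 reports 28 and Household 4 reports 28.
Truthful report 9: project built, pays 9, utility 9 - 9 = 0.
Report 6 instead: project built, pays 6, utility 9 - 6 = 3.
Since 3 > 0, reporting 6 is strictly better here, so truthful reporting is not dominant.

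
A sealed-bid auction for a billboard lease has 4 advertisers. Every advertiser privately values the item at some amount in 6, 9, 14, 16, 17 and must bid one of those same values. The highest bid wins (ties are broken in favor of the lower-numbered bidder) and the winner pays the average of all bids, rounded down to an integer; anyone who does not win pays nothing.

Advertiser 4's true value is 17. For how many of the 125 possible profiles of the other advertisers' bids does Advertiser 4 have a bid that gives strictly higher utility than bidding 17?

8

Others bid (6, 6, 6): truth gives 9; bid 9 gives 11 > 9. Violating.
Others bid (6, 6, 9): truth gives 8; bid 14 gives 9 > 8. Violating.
Others bid (6, 9, 6): truth gives 8; bid 14 gives 9 > 8. Violating.
Others bid (6, 9, 9): truth gives 7; bid 14 gives 8 > 7. Violating.
Others bid (6, 6, 14): truth gives 7; no alternative beats it.
Others bid (6, 6, 16): truth gives 6; no alternative beats it.
(Checking all 125 profiles: 8 have a profitable deviation, 117 do not.)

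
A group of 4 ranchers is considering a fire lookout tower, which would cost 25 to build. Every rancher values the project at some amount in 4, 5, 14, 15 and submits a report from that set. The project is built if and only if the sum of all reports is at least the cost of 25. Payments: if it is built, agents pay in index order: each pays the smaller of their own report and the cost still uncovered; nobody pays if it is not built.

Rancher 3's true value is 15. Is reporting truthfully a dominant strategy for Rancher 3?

Consider the case where Rancher 1 reports 4, Rancher 2 reports 4 and Rancher 4 reports 4.
Truthful report 15: project built, pays 15, utility 15 - 15 = 0.
Report 14 instead: project built, pays 14, utility 15 - 14 = 1.
Since 1 > 0, reporting 14 is strictly better here, so truthful reporting is not dominant.

No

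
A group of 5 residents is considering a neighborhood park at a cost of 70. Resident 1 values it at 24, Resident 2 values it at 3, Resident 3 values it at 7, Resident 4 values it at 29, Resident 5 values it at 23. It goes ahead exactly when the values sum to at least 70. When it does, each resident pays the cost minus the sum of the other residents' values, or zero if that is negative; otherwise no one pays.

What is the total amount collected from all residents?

Total value 86 ≥ cost 70, so it is built.
Resident 1: others sum to 62; max(0, 70 - 62) = 8.
Resident 2: others sum to 83; max(0, 70 - 83) = 0.
Resident 3: others sum to 79; max(0, 70 - 79) = 0.
Resident 4: others sum to 57; max(0, 70 - 57) = 13.
Resident 5: others sum to 63; max(0, 70 - 63) = 7.
Total collected = 8 + 0 + 0 + 13 + 7 = 28.

28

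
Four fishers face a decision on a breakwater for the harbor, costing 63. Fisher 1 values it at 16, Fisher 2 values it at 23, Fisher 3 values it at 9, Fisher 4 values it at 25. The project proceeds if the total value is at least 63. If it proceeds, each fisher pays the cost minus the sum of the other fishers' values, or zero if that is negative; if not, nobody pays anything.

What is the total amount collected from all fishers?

34

Total value 73 ≥ cost 63, so it is built.
Fisher 1: others sum to 57; max(0, 63 - 57) = 6.
Fisher 2: others sum to 50; max(0, 63 - 50) = 13.
Fisher 3: others sum to 64; max(0, 63 - 64) = 0.
Fisher 4: others sum to 48; max(0, 63 - 48) = 15.
Total collected = 6 + 13 + 0 + 15 = 34.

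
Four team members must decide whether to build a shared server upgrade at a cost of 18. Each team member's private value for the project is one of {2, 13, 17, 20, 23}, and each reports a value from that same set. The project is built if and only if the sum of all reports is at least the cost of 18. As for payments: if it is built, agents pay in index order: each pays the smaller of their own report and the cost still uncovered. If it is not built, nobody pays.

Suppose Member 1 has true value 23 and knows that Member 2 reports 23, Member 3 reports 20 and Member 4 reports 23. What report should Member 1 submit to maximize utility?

Report 2: project built, pays 2, utility 23 - 2 = 21.
Report 13: project built, pays 13, utility 23 - 13 = 10.
Report 17: project built, pays 17, utility 23 - 17 = 6.
Report 20: project built, pays 18, utility 23 - 18 = 5.
Report 23: project built, pays 18, utility 23 - 18 = 5.
The best choice is 2 with utility 21.

2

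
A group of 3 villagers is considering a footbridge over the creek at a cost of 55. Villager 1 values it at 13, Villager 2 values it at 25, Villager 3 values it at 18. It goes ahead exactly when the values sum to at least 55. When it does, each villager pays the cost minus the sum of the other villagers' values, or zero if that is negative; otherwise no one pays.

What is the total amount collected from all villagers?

53

Total value 56 ≥ cost 55, so it is built.
Villager 1: others sum to 43; max(0, 55 - 43) = 12.
Villager 2: others sum to 31; max(0, 55 - 31) = 24.
Villager 3: others sum to 38; max(0, 55 - 38) = 17.
Total collected = 12 + 24 + 17 = 53.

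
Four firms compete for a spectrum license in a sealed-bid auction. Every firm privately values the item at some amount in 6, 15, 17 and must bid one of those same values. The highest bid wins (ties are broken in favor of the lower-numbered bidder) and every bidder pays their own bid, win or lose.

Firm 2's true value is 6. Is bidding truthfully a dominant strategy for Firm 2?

Yes

Check each profile of the others' bids and compare truth against every alternative bid.
Others bid (17, 6, 6): truth gives -6, best alternative gives -15.
Others bid (17, 6, 15): truth gives -6, best alternative gives -15.
Others bid (17, 6, 17): truth gives -6, best alternative gives -15.
Others bid (17, 15, 6): truth gives -6, best alternative gives -15.
Others bid (17, 15, 15): truth gives -6, best alternative gives -15.
Others bid (17, 15, 17): truth gives -6, best alternative gives -15.
(Remaining 21 profiles checked similarly; truth is weakly best in each.)
In every case the truthful bid is at least as good as any alternative, so it is a dominant strategy.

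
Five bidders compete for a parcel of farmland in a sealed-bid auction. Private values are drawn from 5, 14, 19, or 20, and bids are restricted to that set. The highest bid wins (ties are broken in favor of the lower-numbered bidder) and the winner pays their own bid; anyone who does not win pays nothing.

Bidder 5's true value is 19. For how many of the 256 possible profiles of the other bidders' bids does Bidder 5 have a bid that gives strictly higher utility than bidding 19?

Others bid (5, 5, 5, 5): truth gives 0; bid 14 gives 5 > 0. Violating.
Others bid (5, 5, 5, 14): truth gives 0; no alternative beats it.
Others bid (5, 5, 5, 19): truth gives 0; no alternative beats it.
(Checking all 256 profiles: 1 has a profitable deviation, 255 do not.)

1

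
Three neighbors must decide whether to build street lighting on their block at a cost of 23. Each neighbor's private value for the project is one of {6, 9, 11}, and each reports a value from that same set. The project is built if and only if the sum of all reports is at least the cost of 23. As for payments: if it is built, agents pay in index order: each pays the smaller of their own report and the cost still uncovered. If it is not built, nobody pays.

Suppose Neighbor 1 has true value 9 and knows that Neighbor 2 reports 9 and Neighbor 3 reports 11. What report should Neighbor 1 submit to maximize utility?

Report 6: project built, pays 6, utility 9 - 6 = 3.
Report 9: project built, pays 9, utility 9 - 9 = 0.
Report 11: project built, pays 11, utility 9 - 11 = -2.
The best choice is 6 with utility 3.

6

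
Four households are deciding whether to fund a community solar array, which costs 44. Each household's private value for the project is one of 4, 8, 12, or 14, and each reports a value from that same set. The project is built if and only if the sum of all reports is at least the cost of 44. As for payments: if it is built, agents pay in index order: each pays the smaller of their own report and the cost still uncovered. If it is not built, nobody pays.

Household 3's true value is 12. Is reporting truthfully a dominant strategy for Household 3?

Consider the case where Household 1 reports 8, Household 2 reports 14 and Household 4 reports 14.
Truthful report 12: project built, pays 12, utility 12 - 12 = 0.
Report 8 instead: project built, pays 8, utility 12 - 8 = 4.
Since 4 > 0, reporting 8 is strictly better here, so truthful reporting is not dominant.

No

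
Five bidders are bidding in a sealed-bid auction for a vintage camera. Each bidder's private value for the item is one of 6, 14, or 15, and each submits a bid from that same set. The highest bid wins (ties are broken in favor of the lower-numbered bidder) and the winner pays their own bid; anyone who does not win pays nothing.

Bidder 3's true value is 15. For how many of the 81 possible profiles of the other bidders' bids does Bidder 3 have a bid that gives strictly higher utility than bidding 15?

Others bid (6, 6, 6, 6): truth gives 0; bid 14 gives 1 > 0. Violating.
Others bid (6, 6, 6, 14): truth gives 0; bid 14 gives 1 > 0. Violating.
Others bid (6, 6, 14, 6): truth gives 0; bid 14 gives 1 > 0. Violating.
Others bid (6, 6, 14, 14): truth gives 0; bid 14 gives 1 > 0. Violating.
Others bid (6, 6, 6, 15): truth gives 0; no alternative beats it.
Others bid (6, 6, 14, 15): truth gives 0; no alternative beats it.
(Checking all 81 profiles: 4 have a profitable deviation, 77 do not.)

4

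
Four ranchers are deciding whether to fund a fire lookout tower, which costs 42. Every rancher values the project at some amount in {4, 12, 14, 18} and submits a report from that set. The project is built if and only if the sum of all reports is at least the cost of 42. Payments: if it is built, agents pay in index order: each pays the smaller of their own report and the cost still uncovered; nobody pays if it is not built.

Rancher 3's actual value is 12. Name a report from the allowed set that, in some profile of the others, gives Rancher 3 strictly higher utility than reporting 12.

Suppose Rancher 1 reports 4, Rancher 2 reports 18 and Rancher 4 reports 18.
Report 12: project built, pays 12, utility 12 - 12 = 0.
Report 4: project built, pays 4, utility 12 - 4 = 8.
So reporting 4 beats truth here (8 > 0).

4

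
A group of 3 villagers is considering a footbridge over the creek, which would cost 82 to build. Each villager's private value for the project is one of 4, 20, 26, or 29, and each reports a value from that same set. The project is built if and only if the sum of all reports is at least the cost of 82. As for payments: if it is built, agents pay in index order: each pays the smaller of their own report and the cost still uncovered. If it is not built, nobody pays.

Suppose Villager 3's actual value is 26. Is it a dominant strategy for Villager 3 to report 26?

Check each profile of the others' reports and compare truth against every alternative report.
Others report (29, 29): truth gives 2, best alternative gives 2.
Others report (4, 4): truth gives 0, best alternative gives 0.
Others report (4, 20): truth gives 0, best alternative gives 0.
Others report (4, 26): truth gives 0, best alternative gives 0.
Others report (4, 29): truth gives 0, best alternative gives 0.
Others report (20, 4): truth gives 0, best alternative gives 0.
(Remaining 10 profiles checked similarly; truth is weakly best in each.)
In every case the truthful report is at least as good as any alternative, so it is a dominant strategy.

Yes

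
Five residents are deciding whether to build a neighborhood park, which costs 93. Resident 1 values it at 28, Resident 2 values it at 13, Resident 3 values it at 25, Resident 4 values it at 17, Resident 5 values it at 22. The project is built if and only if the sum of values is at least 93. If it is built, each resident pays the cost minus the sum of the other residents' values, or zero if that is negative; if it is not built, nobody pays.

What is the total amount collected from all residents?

Total value 105 ≥ cost 93, so it is built.
Resident 1: others sum to 77; max(0, 93 - 77) = 16.
Resident 2: others sum to 92; max(0, 93 - 92) = 1.
Resident 3: others sum to 80; max(0, 93 - 80) = 13.
Resident 4: others sum to 88; max(0, 93 - 88) = 5.
Resident 5: others sum to 83; max(0, 93 - 83) = 10.
Total collected = 16 + 1 + 13 + 5 + 10 = 45.

45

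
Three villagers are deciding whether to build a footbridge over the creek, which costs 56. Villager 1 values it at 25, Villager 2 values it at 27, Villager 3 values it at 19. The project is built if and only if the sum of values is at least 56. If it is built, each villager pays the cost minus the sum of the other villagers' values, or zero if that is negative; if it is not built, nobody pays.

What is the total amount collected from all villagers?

Total value 71 ≥ cost 56, so it is built.
Villager 1: others sum to 46; max(0, 56 - 46) = 10.
Villager 2: others sum to 44; max(0, 56 - 44) = 12.
Villager 3: others sum to 52; max(0, 56 - 52) = 4.
Total collected = 10 + 12 + 4 = 26.

26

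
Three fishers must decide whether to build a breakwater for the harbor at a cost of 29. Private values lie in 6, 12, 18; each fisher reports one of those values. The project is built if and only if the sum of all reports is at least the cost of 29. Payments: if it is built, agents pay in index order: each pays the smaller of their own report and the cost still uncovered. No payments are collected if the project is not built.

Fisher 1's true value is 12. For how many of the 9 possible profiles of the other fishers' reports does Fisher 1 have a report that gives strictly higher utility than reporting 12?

6

Others report (6, 18): truth gives 0; report 6 gives 6 > 0. Violating.
Others report (12, 12): truth gives 0; report 6 gives 6 > 0. Violating.
Others report (12, 18): truth gives 0; report 6 gives 6 > 0. Violating.
Others report (18, 6): truth gives 0; report 6 gives 6 > 0. Violating.
Others report (6, 6): truth gives 0; no alternative beats it.
Others report (6, 12): truth gives 0; no alternative beats it.
(Checking all 9 profiles: 6 have a profitable deviation, 3 do not.)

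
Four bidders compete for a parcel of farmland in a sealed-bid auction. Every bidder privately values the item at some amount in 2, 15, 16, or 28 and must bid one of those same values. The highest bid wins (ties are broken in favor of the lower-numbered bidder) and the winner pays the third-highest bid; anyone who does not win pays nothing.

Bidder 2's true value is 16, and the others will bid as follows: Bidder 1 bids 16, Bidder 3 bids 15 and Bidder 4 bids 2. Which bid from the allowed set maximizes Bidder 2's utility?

Bid 2: loses, pays 0, utility 0.
Bid 15: loses, pays 0, utility 0.
Bid 16: loses, pays 0, utility 0.
Bid 28: wins, pays 15, utility 16 - 15 = 1.
The best choice is 28 with utility 1.

28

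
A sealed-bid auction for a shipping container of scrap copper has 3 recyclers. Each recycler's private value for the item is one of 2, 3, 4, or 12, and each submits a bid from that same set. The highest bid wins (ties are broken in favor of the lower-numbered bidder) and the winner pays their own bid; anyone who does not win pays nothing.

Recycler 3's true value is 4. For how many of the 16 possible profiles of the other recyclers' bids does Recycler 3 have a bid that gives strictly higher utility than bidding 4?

Others bid (2, 2): truth gives 0; bid 3 gives 1 > 0. Violating.
Others bid (2, 3): truth gives 0; no alternative beats it.
Others bid (2, 4): truth gives 0; no alternative beats it.
(Checking all 16 profiles: 1 has a profitable deviation, 15 do not.)

1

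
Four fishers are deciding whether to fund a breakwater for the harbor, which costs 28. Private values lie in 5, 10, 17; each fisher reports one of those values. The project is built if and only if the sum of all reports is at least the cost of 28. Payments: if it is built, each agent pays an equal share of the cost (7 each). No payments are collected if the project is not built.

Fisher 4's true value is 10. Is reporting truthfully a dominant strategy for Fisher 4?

Consider the case where Fisher 1 reports 5, Fisher 2 reports 5 and Fisher 3 reports 5.
Truthful report 10: project not built, utility 0.
Report 17 instead: project built, pays 7, utility 10 - 7 = 3.
Since 3 > 0, reporting 17 is strictly better here, so truthful reporting is not dominant.

No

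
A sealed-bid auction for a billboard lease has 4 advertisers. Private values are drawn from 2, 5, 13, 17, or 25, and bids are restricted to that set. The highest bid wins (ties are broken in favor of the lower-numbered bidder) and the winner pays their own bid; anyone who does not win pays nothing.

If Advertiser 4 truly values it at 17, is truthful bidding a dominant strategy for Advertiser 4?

No

Consider the case where Advertiser 1 bids 2, Advertiser 2 bids 2 and Advertiser 3 bids 2.
Truthful bid 17: wins, pays 17, utility 17 - 17 = 0.
Bid 5 instead: wins, pays 5, utility 17 - 5 = 12.
Since 12 > 0, bidding 5 is strictly better here, so truthful bidding is not dominant.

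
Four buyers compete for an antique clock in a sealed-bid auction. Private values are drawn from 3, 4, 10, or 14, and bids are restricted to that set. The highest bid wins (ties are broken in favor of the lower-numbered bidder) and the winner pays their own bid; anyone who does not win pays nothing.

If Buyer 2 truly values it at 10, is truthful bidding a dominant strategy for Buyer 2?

No

Consider the case where Buyer 1 bids 3, Buyer 3 bids 3 and Buyer 4 bids 3.
Truthful bid 10: wins, pays 10, utility 10 - 10 = 0.
Bid 4 instead: wins, pays 4, utility 10 - 4 = 6.
Since 6 > 0, bidding 4 is strictly better here, so truthful bidding is not dominant.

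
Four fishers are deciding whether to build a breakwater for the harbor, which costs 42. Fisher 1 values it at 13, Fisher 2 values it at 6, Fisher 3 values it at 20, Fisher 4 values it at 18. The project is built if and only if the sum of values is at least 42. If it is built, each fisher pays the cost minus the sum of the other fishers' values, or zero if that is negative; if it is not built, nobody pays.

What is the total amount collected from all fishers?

8

Total value 57 ≥ cost 42, so it is built.
Fisher 1: others sum to 44; max(0, 42 - 44) = 0.
Fisher 2: others sum to 51; max(0, 42 - 51) = 0.
Fisher 3: others sum to 37; max(0, 42 - 37) = 5.
Fisher 4: others sum to 39; max(0, 42 - 39) = 3.
Total collected = 0 + 0 + 5 + 3 = 8.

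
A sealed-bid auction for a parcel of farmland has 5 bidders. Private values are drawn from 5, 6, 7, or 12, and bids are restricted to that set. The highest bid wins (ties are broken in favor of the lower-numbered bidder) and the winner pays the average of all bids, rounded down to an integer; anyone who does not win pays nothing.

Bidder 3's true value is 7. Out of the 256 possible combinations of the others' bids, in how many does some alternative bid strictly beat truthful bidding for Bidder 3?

Others bid (5, 7, 5, 5): truth gives 0; bid 12 gives 1 > 0. Violating.
Others bid (7, 5, 5, 5): truth gives 0; bid 12 gives 1 > 0. Violating.
Others bid (5, 5, 5, 5): truth gives 2; no alternative beats it.
Others bid (5, 5, 5, 6): truth gives 2; no alternative beats it.
(Checking all 256 profiles: 2 have a profitable deviation, 254 do not.)

2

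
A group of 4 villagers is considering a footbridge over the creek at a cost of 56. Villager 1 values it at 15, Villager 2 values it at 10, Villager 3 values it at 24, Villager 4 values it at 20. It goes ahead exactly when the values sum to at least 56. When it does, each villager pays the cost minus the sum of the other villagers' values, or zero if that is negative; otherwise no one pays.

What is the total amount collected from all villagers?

20

Total value 69 ≥ cost 56, so it is built.
Villager 1: others sum to 54; max(0, 56 - 54) = 2.
Villager 2: others sum to 59; max(0, 56 - 59) = 0.
Villager 3: others sum to 45; max(0, 56 - 45) = 11.
Villager 4: others sum to 49; max(0, 56 - 49) = 7.
Total collected = 2 + 0 + 11 + 7 = 20.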